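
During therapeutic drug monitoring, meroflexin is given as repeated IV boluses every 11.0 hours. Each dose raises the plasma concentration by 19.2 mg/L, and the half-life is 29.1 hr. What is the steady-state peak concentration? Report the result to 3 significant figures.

83.3 mg/L

k = ln 2 / 29.1 = 0.02382 hr⁻¹
Fraction remaining after one interval: e^(−kτ) = e^(−0.02382 × 11.0) = 0.7695
R = 1 / (1 − 0.7695) = 4.338
Css,max = 19.2 × 4.338 ≈ 83.3 mg/L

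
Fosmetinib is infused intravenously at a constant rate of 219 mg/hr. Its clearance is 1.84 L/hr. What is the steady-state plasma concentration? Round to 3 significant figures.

Css = infusion rate / CL = 219 / 1.84 ≈ 119 µg/mL

119 µg/mL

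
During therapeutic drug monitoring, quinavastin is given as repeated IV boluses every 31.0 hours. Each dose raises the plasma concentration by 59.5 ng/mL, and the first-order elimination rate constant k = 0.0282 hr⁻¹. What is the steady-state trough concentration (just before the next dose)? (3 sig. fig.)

Fraction remaining after one interval: e^(−kτ) = e^(−0.02820 × 31.0) = 0.4172
R = 1 / (1 − 0.4172) = 1.716
Css,max = 59.5 × 1.716 = 102.1 ng/mL
Css,min = Css,max × e^(−kτ) = 102.1 × 0.4172 ≈ 42.6 ng/mL

42.6 ng/mL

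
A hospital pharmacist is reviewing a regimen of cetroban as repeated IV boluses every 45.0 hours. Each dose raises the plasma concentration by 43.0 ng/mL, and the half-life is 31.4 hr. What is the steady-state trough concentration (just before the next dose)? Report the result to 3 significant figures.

25.3 ng/mL

k = ln 2 / 31.4 = 0.02207 hr⁻¹
Fraction remaining after one interval: e^(−kτ) = e^(−0.02207 × 45.0) = 0.3703
R = 1 / (1 − 0.3703) = 1.588
Css,max = 43.0 × 1.588 = 68.29 ng/mL
Css,min = Css,max × e^(−kτ) = 68.29 × 0.3703 ≈ 25.3 ng/mL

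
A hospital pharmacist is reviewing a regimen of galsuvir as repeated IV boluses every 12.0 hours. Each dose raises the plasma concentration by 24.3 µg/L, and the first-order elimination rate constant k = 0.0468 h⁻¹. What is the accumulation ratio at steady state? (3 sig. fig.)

Fraction remaining after one interval: e^(−kτ) = e^(−0.04680 × 12.0) = 0.5703
R = 1 / (1 − 0.5703) = 1 / 0.4297 ≈ 2.33

2.33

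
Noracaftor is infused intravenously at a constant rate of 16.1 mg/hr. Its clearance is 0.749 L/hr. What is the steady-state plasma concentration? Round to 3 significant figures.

Css = infusion rate / CL = 16.1 / 0.749 ≈ 21.5 µg/mL

21.5 µg/mL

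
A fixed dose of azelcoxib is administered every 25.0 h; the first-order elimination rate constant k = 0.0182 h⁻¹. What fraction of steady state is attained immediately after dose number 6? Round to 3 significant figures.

0.935

f_n = 1 − e^(−nkτ) = 1 − e^(−6 × 0.01820 × 25.0) = 1 − e^(−2.730) = 1 − 0.06522 ≈ 0.935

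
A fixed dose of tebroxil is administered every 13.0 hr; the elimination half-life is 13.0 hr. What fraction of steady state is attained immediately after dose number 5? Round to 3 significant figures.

0.969

k = ln 2 / 13.0 = 0.05332 hr⁻¹
f_n = 1 − e^(−nkτ) = 1 − e^(−5 × 0.05332 × 13.0) = 1 − e^(−3.466) = 1 − 0.03125 ≈ 0.969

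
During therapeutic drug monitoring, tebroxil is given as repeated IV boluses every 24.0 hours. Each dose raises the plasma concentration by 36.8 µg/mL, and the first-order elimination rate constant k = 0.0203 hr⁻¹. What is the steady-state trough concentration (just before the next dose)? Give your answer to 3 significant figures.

58.6 µg/mL

Fraction remaining after one interval: e^(−kτ) = e^(−0.02030 × 24.0) = 0.6143
R = 1 / (1 − 0.6143) = 2.593
Css,max = 36.8 × 2.593 = 95.42 µg/mL
Css,min = Css,max × e^(−kτ) = 95.42 × 0.6143 ≈ 58.6 µg/mL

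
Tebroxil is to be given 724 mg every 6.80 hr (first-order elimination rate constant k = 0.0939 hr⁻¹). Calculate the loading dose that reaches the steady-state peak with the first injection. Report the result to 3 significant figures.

1530 mg

Accumulation ratio R = 1 / (1 − e^(−kτ)) = 1 / (1 − e^(−0.09390×6.80)) = 1 / (1 − 0.5281) = 2.119
Loading dose = maintenance dose × R = 724 × 2.119 ≈ 1530 mg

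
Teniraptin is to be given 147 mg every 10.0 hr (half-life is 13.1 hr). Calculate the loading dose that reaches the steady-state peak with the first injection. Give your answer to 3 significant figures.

358 mg

k = ln 2 / 13.1 = 0.05291 hr⁻¹
Accumulation ratio R = 1 / (1 − e^(−kτ)) = 1 / (1 − e^(−0.05291×10.0)) = 1 / (1 − 0.5891) = 2.434
Loading dose = maintenance dose × R = 147 × 2.434 ≈ 358 mg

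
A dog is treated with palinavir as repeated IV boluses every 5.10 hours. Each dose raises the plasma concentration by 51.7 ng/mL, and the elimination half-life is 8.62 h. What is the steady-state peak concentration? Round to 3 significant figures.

k = ln 2 / 8.62 = 0.08041 h⁻¹
Fraction remaining after one interval: e^(−kτ) = e^(−0.08041 × 5.10) = 0.6636
R = 1 / (1 − 0.6636) = 2.973
Css,max = 51.7 × 2.973 ≈ 154 ng/mL

154 ng/mL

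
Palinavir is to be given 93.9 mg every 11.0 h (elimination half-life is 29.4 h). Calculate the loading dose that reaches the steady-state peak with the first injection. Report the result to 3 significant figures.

411 mg

k = ln 2 / 29.4 = 0.02358 h⁻¹
Accumulation ratio R = 1 / (1 − e^(−kτ)) = 1 / (1 − e^(−0.02358×11.0)) = 1 / (1 − 0.7716) = 4.378
Loading dose = maintenance dose × R = 93.9 × 4.378 ≈ 411 mg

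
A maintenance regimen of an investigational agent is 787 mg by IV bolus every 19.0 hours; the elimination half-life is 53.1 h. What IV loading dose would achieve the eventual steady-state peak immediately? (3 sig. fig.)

k = ln 2 / 53.1 = 0.01305 h⁻¹
Accumulation ratio R = 1 / (1 − e^(−kτ)) = 1 / (1 − e^(−0.01305×19.0)) = 1 / (1 − 0.7803) = 4.553
Loading dose = maintenance dose × R = 787 × 4.553 ≈ 3580 mg

3580 mg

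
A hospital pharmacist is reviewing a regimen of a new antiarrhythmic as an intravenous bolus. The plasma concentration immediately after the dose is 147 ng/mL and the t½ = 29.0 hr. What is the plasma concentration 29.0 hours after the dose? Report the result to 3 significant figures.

73.5 ng/mL

k = ln 2 / 29.0 = 0.02390 hr⁻¹
C(t) = C₀ e^(−kt) = 147 × e^(−0.02390 × 29.0) = 147 × e^(−0.6931) = 147 × 0.5000 ≈ 73.5 ng/mL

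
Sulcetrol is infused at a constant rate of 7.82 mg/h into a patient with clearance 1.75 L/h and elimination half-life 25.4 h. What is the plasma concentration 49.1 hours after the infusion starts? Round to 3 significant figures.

3.30 mg/L

Css = rate / CL = 7.82 / 1.75 = 4.469 mg/L
k = ln 2 / 25.4 = 0.02729 h⁻¹
C(t) = Css (1 − e^(−kt)) = 4.469 × (1 − e^(−1.340)) = 4.469 × 0.7381 ≈ 3.30 mg/L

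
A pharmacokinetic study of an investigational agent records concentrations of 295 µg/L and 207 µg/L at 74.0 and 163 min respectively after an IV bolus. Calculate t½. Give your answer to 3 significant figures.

174 minutes

k = ln(C₁/C₂) / (t₂ − t₁) = ln(295/207) / (163 − 74.0)
  = 0.3543 / 89.00 = 0.003980 min⁻¹
t½ = ln 2 / k = ln 2 / 0.003980 ≈ 174 minutes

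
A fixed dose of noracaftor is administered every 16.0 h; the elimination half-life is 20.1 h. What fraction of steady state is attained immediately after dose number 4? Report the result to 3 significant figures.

k = ln 2 / 20.1 = 0.03448 h⁻¹
f_n = 1 − e^(−nkτ) = 1 − e^(−4 × 0.03448 × 16.0) = 1 − e^(−2.207) = 1 − 0.1100 ≈ 0.890

0.890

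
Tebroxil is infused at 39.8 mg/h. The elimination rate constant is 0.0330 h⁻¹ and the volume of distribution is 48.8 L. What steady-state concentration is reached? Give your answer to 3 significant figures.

CL = k · V = 0.0330 × 48.8 = 1.610 L/h
Css = rate / CL = 39.8 / 1.610 ≈ 24.7 µg/mL

24.7 µg/mL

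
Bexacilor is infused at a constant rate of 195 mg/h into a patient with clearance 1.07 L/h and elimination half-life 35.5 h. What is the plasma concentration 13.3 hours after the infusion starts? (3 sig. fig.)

41.7 µg/mL

Css = rate / CL = 195 / 1.07 = 182.2 µg/mL
k = ln 2 / 35.5 = 0.01953 h⁻¹
C(t) = Css (1 − e^(−kt)) = 182.2 × (1 − e^(−0.2597)) = 182.2 × 0.2287 ≈ 41.7 µg/mL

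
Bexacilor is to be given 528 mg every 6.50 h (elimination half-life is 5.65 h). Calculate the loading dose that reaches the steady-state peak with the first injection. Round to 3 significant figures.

k = ln 2 / 5.65 = 0.1227 h⁻¹
Accumulation ratio R = 1 / (1 − e^(−kτ)) = 1 / (1 − e^(−0.1227×6.50)) = 1 / (1 − 0.4505) = 1.820
Loading dose = maintenance dose × R = 528 × 1.820 ≈ 961 mg

961 mg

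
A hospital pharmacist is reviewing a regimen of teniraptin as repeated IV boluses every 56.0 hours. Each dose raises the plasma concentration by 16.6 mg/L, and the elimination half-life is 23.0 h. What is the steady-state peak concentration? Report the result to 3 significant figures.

20.4 mg/L

k = ln 2 / 23.0 = 0.03014 h⁻¹
Fraction remaining after one interval: e^(−kτ) = e^(−0.03014 × 56.0) = 0.1850
R = 1 / (1 − 0.1850) = 1.227
Css,max = 16.6 × 1.227 ≈ 20.4 mg/L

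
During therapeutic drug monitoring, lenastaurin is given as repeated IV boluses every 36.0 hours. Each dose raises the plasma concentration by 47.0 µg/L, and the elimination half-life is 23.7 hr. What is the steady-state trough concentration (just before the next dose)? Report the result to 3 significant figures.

25.2 µg/L

k = ln 2 / 23.7 = 0.02925 hr⁻¹
Fraction remaining after one interval: e^(−kτ) = e^(−0.02925 × 36.0) = 0.3489
R = 1 / (1 − 0.3489) = 1.536
Css,max = 47.0 × 1.536 = 72.19 µg/L
Css,min = Css,max × e^(−kτ) = 72.19 × 0.3489 ≈ 25.2 µg/L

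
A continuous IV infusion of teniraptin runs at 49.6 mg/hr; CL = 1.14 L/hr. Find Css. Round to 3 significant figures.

Css = infusion rate / CL = 49.6 / 1.14 ≈ 43.5 µg/mL

43.5 µg/mL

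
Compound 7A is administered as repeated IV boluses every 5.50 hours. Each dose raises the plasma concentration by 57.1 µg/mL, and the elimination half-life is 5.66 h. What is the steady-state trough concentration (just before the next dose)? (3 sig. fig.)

k = ln 2 / 5.66 = 0.1225 h⁻¹
Fraction remaining after one interval: e^(−kτ) = e^(−0.1225 × 5.50) = 0.5099
R = 1 / (1 − 0.5099) = 2.040
Css,max = 57.1 × 2.040 = 116.5 µg/mL
Css,min = Css,max × e^(−kτ) = 116.5 × 0.5099 ≈ 59.4 µg/mL

59.4 µg/mL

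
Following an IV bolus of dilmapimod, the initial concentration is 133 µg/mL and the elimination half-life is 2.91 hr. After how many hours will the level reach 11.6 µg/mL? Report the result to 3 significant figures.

k = ln 2 / 2.91 = 0.2382 hr⁻¹
C(t) = C₀ e^(−kt)  ⇒  t = ln(C₀/C) / k
t = ln(133/11.6) / 0.2382 = 2.439 / 0.2382 ≈ 10.2 hours

10.2 hours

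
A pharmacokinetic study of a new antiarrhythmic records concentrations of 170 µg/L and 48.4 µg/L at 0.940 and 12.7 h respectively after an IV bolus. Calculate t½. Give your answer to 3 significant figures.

6.49 hours

k = ln(C₁/C₂) / (t₂ − t₁) = ln(170/48.4) / (12.7 − 0.940)
  = 1.256 / 11.76 = 0.1068 h⁻¹
t½ = ln 2 / k = ln 2 / 0.1068 ≈ 6.49 hours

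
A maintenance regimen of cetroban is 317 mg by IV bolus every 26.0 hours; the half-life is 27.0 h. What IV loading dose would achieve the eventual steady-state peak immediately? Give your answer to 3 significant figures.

k = ln 2 / 27.0 = 0.02567 h⁻¹
Accumulation ratio R = 1 / (1 − e^(−kτ)) = 1 / (1 − e^(−0.02567×26.0)) = 1 / (1 − 0.5130) = 2.053
Loading dose = maintenance dose × R = 317 × 2.053 ≈ 651 mg

651 mg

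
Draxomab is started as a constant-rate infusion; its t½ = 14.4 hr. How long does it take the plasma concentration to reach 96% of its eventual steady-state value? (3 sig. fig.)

66.9 hours

k = ln 2 / 14.4 = 0.04814 hr⁻¹
f = 1 − e^(−kt)  ⇒  t = −ln(1 − f) / k
t = −ln(1 − 0.96) / 0.04814 = 3.219 / 0.04814 ≈ 66.9 hours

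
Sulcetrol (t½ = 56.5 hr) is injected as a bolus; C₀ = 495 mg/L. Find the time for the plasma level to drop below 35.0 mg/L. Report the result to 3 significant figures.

216 hours

k = ln 2 / 56.5 = 0.01227 hr⁻¹
C(t) = C₀ e^(−kt)  ⇒  t = ln(C₀/C) / k
t = ln(495/35.0) / 0.01227 = 2.649 / 0.01227 ≈ 216 hours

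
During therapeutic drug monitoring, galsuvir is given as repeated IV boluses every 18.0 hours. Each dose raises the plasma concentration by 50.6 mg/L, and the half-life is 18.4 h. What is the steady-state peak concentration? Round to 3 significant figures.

103 mg/L

k = ln 2 / 18.4 = 0.03767 h⁻¹
Fraction remaining after one interval: e^(−kτ) = e^(−0.03767 × 18.0) = 0.5076
R = 1 / (1 − 0.5076) = 2.031
Css,max = 50.6 × 2.031 ≈ 103 mg/L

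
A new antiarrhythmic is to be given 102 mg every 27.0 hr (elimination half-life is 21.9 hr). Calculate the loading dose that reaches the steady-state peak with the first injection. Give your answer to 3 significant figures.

178 mg

k = ln 2 / 21.9 = 0.03165 hr⁻¹
Accumulation ratio R = 1 / (1 − e^(−kτ)) = 1 / (1 − e^(−0.03165×27.0)) = 1 / (1 − 0.4255) = 1.741
Loading dose = maintenance dose × R = 102 × 1.741 ≈ 178 mg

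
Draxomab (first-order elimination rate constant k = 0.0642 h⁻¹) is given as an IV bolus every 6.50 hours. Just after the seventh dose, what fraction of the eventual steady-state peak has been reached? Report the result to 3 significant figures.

0.946

f_n = 1 − e^(−nkτ) = 1 − e^(−7 × 0.06420 × 6.50) = 1 − e^(−2.921) = 1 − 0.05387 ≈ 0.946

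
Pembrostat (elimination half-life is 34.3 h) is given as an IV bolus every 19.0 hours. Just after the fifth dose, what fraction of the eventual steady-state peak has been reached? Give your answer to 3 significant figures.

0.853

k = ln 2 / 34.3 = 0.02021 h⁻¹
f_n = 1 − e^(−nkτ) = 1 − e^(−5 × 0.02021 × 19.0) = 1 − e^(−1.920) = 1 − 0.1466 ≈ 0.853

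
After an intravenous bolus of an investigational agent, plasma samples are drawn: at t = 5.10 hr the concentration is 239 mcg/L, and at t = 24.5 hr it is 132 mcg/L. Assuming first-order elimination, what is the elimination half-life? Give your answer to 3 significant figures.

22.7 hours

k = ln(C₁/C₂) / (t₂ − t₁) = ln(239/132) / (24.5 − 5.10)
  = 0.5937 / 19.40 = 0.03060 hr⁻¹
t½ = ln 2 / k = ln 2 / 0.03060 ≈ 22.7 hours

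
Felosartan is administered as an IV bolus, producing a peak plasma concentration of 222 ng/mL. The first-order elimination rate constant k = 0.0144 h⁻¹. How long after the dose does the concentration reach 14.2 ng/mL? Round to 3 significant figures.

C(t) = C₀ e^(−kt)  ⇒  t = ln(C₀/C) / k
t = ln(222/14.2) / 0.01440 = 2.749 / 0.01440 ≈ 191 hours

191 hours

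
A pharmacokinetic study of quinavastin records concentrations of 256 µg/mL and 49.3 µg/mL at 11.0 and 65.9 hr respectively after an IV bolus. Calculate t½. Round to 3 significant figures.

23.1 hours

k = ln(C₁/C₂) / (t₂ − t₁) = ln(256/49.3) / (65.9 − 11.0)
  = 1.647 / 54.90 = 0.03000 hr⁻¹
t½ = ln 2 / k = ln 2 / 0.03000 ≈ 23.1 hours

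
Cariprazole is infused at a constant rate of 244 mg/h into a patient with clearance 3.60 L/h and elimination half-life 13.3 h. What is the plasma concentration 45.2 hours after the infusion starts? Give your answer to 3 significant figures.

Css = rate / CL = 244 / 3.60 = 67.78 mg/L
k = ln 2 / 13.3 = 0.05212 h⁻¹
C(t) = Css (1 − e^(−kt)) = 67.78 × (1 − e^(−2.356)) = 67.78 × 0.9052 ≈ 61.4 mg/L

61.4 mg/L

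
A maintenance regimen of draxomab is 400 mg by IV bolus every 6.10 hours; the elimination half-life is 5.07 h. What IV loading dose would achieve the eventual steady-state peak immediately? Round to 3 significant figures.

k = ln 2 / 5.07 = 0.1367 h⁻¹
Accumulation ratio R = 1 / (1 − e^(−kτ)) = 1 / (1 − e^(−0.1367×6.10)) = 1 / (1 − 0.4343) = 1.768
Loading dose = maintenance dose × R = 400 × 1.768 ≈ 707 mg

707 mg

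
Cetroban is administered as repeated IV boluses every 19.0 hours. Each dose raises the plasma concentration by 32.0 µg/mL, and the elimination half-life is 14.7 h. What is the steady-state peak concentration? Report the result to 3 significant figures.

54.1 µg/mL

k = ln 2 / 14.7 = 0.04715 h⁻¹
Fraction remaining after one interval: e^(−kτ) = e^(−0.04715 × 19.0) = 0.4082
R = 1 / (1 − 0.4082) = 1.690
Css,max = 32.0 × 1.690 ≈ 54.1 µg/mL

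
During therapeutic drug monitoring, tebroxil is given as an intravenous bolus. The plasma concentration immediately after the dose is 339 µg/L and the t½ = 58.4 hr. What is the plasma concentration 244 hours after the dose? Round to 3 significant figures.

18.7 µg/L

k = ln 2 / 58.4 = 0.01187 hr⁻¹
C(t) = C₀ e^(−kt) = 339 × e^(−0.01187 × 244) = 339 × e^(−2.896) = 339 × 0.05524 ≈ 18.7 µg/L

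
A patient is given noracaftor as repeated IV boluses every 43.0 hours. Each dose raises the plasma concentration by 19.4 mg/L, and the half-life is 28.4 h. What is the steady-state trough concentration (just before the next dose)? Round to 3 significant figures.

10.5 mg/L

k = ln 2 / 28.4 = 0.02441 h⁻¹
Fraction remaining after one interval: e^(−kτ) = e^(−0.02441 × 43.0) = 0.3501
R = 1 / (1 − 0.3501) = 1.539
Css,max = 19.4 × 1.539 = 29.85 mg/L
Css,min = Css,max × e^(−kτ) = 29.85 × 0.3501 ≈ 10.5 mg/L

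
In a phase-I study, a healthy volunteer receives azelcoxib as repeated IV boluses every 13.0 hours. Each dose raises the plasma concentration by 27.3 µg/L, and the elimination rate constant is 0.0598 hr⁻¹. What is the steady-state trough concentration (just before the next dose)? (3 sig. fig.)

23.2 µg/L

Fraction remaining after one interval: e^(−kτ) = e^(−0.05980 × 13.0) = 0.4596
R = 1 / (1 − 0.4596) = 1.850
Css,max = 27.3 × 1.850 = 50.52 µg/L
Css,min = Css,max × e^(−kτ) = 50.52 × 0.4596 ≈ 23.2 µg/L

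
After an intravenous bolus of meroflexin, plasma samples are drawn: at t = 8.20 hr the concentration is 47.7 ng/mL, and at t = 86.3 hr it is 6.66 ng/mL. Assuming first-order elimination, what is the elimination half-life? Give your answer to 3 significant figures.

27.5 hours

k = ln(C₁/C₂) / (t₂ − t₁) = ln(47.7/6.66) / (86.3 − 8.20)
  = 1.969 / 78.10 = 0.02521 hr⁻¹
t½ = ln 2 / k = ln 2 / 0.02521 ≈ 27.5 hours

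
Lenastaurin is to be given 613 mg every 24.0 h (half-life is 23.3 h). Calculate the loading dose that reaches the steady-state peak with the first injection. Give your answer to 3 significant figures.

1200 mg

k = ln 2 / 23.3 = 0.02975 h⁻¹
Accumulation ratio R = 1 / (1 − e^(−kτ)) = 1 / (1 − e^(−0.02975×24.0)) = 1 / (1 − 0.4897) = 1.960
Loading dose = maintenance dose × R = 613 × 1.960 ≈ 1200 mg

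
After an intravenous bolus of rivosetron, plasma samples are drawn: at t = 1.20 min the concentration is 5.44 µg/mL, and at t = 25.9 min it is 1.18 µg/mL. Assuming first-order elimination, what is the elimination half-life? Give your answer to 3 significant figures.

k = ln(C₁/C₂) / (t₂ − t₁) = ln(5.44/1.18) / (25.9 − 1.20)
  = 1.528 / 24.70 = 0.06187 min⁻¹
t½ = ln 2 / k = ln 2 / 0.06187 ≈ 11.2 minutes

11.2 minutes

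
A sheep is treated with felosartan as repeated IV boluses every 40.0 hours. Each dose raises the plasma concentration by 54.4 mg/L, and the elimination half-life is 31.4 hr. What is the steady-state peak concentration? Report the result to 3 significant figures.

92.8 mg/L

k = ln 2 / 31.4 = 0.02207 hr⁻¹
Fraction remaining after one interval: e^(−kτ) = e^(−0.02207 × 40.0) = 0.4135
R = 1 / (1 − 0.4135) = 1.705
Css,max = 54.4 × 1.705 ≈ 92.8 mg/L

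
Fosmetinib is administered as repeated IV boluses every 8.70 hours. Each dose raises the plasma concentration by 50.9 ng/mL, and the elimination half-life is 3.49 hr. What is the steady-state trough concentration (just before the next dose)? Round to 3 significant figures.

k = ln 2 / 3.49 = 0.1986 hr⁻¹
Fraction remaining after one interval: e^(−kτ) = e^(−0.1986 × 8.70) = 0.1777
R = 1 / (1 − 0.1777) = 1.216
Css,max = 50.9 × 1.216 = 61.90 ng/mL
Css,min = Css,max × e^(−kτ) = 61.90 × 0.1777 ≈ 11.0 ng/mL

11.0 ng/mL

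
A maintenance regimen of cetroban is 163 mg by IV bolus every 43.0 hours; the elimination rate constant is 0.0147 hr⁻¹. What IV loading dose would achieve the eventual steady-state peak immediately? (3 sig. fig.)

348 mg

Accumulation ratio R = 1 / (1 − e^(−kτ)) = 1 / (1 − e^(−0.01470×43.0)) = 1 / (1 − 0.5315) = 2.134
Loading dose = maintenance dose × R = 163 × 2.134 ≈ 348 mg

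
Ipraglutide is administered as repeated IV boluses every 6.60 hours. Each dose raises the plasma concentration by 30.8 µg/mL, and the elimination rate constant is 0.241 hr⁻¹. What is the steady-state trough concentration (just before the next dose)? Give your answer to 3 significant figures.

7.88 µg/mL

Fraction remaining after one interval: e^(−kτ) = e^(−0.2410 × 6.60) = 0.2038
R = 1 / (1 − 0.2038) = 1.256
Css,max = 30.8 × 1.256 = 38.68 µg/mL
Css,min = Css,max × e^(−kτ) = 38.68 × 0.2038 ≈ 7.88 µg/mL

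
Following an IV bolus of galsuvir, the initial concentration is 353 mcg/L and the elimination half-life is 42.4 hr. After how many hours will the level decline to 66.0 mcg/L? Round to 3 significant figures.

103 hours

k = ln 2 / 42.4 = 0.01635 hr⁻¹
C(t) = C₀ e^(−kt)  ⇒  t = ln(C₀/C) / k
t = ln(353/66.0) / 0.01635 = 1.677 / 0.01635 ≈ 103 hours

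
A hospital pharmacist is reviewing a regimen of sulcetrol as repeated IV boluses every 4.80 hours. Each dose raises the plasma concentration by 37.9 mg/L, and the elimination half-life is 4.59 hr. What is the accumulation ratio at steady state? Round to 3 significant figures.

k = ln 2 / 4.59 = 0.1510 hr⁻¹
Fraction remaining after one interval: e^(−kτ) = e^(−0.1510 × 4.80) = 0.4844
R = 1 / (1 − 0.4844) = 1 / 0.5156 ≈ 1.94

1.94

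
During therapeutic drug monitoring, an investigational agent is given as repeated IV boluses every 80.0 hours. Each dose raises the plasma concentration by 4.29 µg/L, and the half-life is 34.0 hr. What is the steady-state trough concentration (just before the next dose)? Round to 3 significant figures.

k = ln 2 / 34.0 = 0.02039 hr⁻¹
Fraction remaining after one interval: e^(−kτ) = e^(−0.02039 × 80.0) = 0.1957
R = 1 / (1 − 0.1957) = 1.243
Css,max = 4.29 × 1.243 = 5.334 µg/L
Css,min = Css,max × e^(−kτ) = 5.334 × 0.1957 ≈ 1.04 µg/L

1.04 µg/L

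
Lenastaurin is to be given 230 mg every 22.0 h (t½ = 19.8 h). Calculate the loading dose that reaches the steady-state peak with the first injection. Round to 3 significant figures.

428 mg

k = ln 2 / 19.8 = 0.03501 h⁻¹
Accumulation ratio R = 1 / (1 − e^(−kτ)) = 1 / (1 − e^(−0.03501×22.0)) = 1 / (1 − 0.4629) = 1.862
Loading dose = maintenance dose × R = 230 × 1.862 ≈ 428 mg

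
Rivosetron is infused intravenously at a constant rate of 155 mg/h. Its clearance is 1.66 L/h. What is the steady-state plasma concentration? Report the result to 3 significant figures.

93.4 µg/mL

Css = infusion rate / CL = 155 / 1.66 ≈ 93.4 µg/mL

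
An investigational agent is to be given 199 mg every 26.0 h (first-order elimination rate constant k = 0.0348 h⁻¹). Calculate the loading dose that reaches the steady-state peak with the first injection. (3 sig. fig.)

Accumulation ratio R = 1 / (1 − e^(−kτ)) = 1 / (1 − e^(−0.03480×26.0)) = 1 / (1 − 0.4046) = 1.680
Loading dose = maintenance dose × R = 199 × 1.680 ≈ 334 mg

334 mg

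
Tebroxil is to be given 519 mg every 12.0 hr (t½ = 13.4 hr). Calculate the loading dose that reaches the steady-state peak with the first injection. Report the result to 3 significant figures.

k = ln 2 / 13.4 = 0.05173 hr⁻¹
Accumulation ratio R = 1 / (1 − e^(−kτ)) = 1 / (1 − e^(−0.05173×12.0)) = 1 / (1 − 0.5376) = 2.162
Loading dose = maintenance dose × R = 519 × 2.162 ≈ 1120 mg

1120 mg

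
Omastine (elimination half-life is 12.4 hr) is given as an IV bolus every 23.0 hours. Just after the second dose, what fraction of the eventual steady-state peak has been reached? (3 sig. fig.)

k = ln 2 / 12.4 = 0.05590 hr⁻¹
f_n = 1 − e^(−nkτ) = 1 − e^(−2 × 0.05590 × 23.0) = 1 − e^(−2.571) = 1 − 0.07643 ≈ 0.924

0.924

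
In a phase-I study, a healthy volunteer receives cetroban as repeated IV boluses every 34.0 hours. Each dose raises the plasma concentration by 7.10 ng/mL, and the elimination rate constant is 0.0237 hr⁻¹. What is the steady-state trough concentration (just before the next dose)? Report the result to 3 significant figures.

Fraction remaining after one interval: e^(−kτ) = e^(−0.02370 × 34.0) = 0.4467
R = 1 / (1 − 0.4467) = 1.807
Css,max = 7.10 × 1.807 = 12.83 ng/mL
Css,min = Css,max × e^(−kτ) = 12.83 × 0.4467 ≈ 5.73 ng/mL

5.73 ng/mL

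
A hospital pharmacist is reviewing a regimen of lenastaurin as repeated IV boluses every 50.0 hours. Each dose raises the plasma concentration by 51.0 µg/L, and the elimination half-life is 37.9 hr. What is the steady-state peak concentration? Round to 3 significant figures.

85.1 µg/L

k = ln 2 / 37.9 = 0.01829 hr⁻¹
Fraction remaining after one interval: e^(−kτ) = e^(−0.01829 × 50.0) = 0.4007
R = 1 / (1 − 0.4007) = 1.669
Css,max = 51.0 × 1.669 ≈ 85.1 µg/L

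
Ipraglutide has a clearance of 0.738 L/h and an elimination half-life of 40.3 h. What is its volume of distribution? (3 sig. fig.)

k = ln 2 / t½ = ln 2 / 40.3 = 0.01720 h⁻¹
V = CL / k = 0.738 / 0.01720 ≈ 42.9 L

42.9 L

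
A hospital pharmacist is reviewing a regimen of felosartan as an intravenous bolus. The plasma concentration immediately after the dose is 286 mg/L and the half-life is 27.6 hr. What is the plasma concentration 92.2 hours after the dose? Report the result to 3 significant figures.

28.2 mg/L

k = ln 2 / 27.6 = 0.02511 hr⁻¹
C(t) = C₀ e^(−kt) = 286 × e^(−0.02511 × 92.2) = 286 × e^(−2.316) = 286 × 0.09872 ≈ 28.2 mg/L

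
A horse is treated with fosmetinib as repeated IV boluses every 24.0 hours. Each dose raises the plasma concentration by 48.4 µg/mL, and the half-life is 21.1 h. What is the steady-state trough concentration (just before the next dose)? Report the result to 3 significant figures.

k = ln 2 / 21.1 = 0.03285 h⁻¹
Fraction remaining after one interval: e^(−kτ) = e^(−0.03285 × 24.0) = 0.4546
R = 1 / (1 − 0.4546) = 1.833
Css,max = 48.4 × 1.833 = 88.74 µg/mL
Css,min = Css,max × e^(−kτ) = 88.74 × 0.4546 ≈ 40.3 µg/mL

40.3 µg/mL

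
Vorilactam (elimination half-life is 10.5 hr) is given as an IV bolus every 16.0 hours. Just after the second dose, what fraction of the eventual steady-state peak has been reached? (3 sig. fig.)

k = ln 2 / 10.5 = 0.06601 hr⁻¹
f_n = 1 − e^(−nkτ) = 1 − e^(−2 × 0.06601 × 16.0) = 1 − e^(−2.112) = 1 − 0.1209 ≈ 0.879

0.879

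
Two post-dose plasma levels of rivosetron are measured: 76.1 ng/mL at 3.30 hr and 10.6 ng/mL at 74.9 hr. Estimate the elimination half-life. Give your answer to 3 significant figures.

25.2 hours

k = ln(C₁/C₂) / (t₂ − t₁) = ln(76.1/10.6) / (74.9 − 3.30)
  = 1.971 / 71.60 = 0.02753 hr⁻¹
t½ = ln 2 / k = ln 2 / 0.02753 ≈ 25.2 hours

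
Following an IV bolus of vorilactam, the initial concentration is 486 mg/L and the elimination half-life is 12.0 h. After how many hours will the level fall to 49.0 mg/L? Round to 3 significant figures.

k = ln 2 / 12.0 = 0.05776 h⁻¹
C(t) = C₀ e^(−kt)  ⇒  t = ln(C₀/C) / k
t = ln(486/49.0) / 0.05776 = 2.294 / 0.05776 ≈ 39.7 hours

39.7 hours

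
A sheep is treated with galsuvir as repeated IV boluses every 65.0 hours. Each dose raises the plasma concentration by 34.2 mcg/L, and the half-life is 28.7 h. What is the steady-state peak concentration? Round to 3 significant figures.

k = ln 2 / 28.7 = 0.02415 h⁻¹
Fraction remaining after one interval: e^(−kτ) = e^(−0.02415 × 65.0) = 0.2081
R = 1 / (1 − 0.2081) = 1.263
Css,max = 34.2 × 1.263 ≈ 43.2 mcg/L

43.2 mcg/L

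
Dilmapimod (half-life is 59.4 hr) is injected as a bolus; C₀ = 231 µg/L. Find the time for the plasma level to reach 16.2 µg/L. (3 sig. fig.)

228 hours

k = ln 2 / 59.4 = 0.01167 hr⁻¹
C(t) = C₀ e^(−kt)  ⇒  t = ln(C₀/C) / k
t = ln(231/16.2) / 0.01167 = 2.657 / 0.01167 ≈ 228 hours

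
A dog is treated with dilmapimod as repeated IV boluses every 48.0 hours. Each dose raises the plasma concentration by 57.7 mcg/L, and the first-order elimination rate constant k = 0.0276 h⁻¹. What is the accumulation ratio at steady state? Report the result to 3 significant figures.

Fraction remaining after one interval: e^(−kτ) = e^(−0.02760 × 48.0) = 0.2659
R = 1 / (1 − 0.2659) = 1 / 0.7341 ≈ 1.36

1.36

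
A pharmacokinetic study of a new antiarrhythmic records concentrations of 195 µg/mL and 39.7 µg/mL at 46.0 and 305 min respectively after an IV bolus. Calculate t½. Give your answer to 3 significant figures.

k = ln(C₁/C₂) / (t₂ − t₁) = ln(195/39.7) / (305 − 46.0)
  = 1.592 / 259.0 = 0.006145 min⁻¹
t½ = ln 2 / k = ln 2 / 0.006145 ≈ 113 minutes

113 minutes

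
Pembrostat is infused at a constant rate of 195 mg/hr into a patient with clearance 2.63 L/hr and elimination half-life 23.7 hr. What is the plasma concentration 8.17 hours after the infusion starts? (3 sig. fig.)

Css = rate / CL = 195 / 2.63 = 74.14 µg/mL
k = ln 2 / 23.7 = 0.02925 hr⁻¹
C(t) = Css (1 − e^(−kt)) = 74.14 × (1 − e^(−0.2389)) = 74.14 × 0.2125 ≈ 15.8 µg/mL

15.8 µg/mL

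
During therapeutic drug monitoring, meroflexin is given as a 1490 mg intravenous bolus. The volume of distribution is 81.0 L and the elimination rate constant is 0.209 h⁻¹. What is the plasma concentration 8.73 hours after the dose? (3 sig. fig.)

2.97 mg/L

C₀ = dose / V = 1490 / 81.0 = 18.40 mg/L
C(t) = C₀ e^(−kt) = 18.40 × e^(−0.2090 × 8.73) = 18.40 × e^(−1.825) = 18.40 × 0.1613 ≈ 2.97 mg/L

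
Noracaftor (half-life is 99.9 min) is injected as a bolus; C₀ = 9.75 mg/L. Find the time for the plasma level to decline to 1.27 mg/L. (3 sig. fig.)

k = ln 2 / 99.9 = 0.006938 min⁻¹
C(t) = C₀ e^(−kt)  ⇒  t = ln(C₀/C) / k
t = ln(9.75/1.27) / 0.006938 = 2.038 / 0.006938 ≈ 294 minutes

294 minutes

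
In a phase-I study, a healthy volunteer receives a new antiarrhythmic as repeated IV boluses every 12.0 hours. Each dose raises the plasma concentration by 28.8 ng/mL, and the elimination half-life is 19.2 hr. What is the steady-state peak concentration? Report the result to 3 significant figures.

81.9 ng/mL

k = ln 2 / 19.2 = 0.03610 hr⁻¹
Fraction remaining after one interval: e^(−kτ) = e^(−0.03610 × 12.0) = 0.6484
R = 1 / (1 − 0.6484) = 2.844
Css,max = 28.8 × 2.844 ≈ 81.9 ng/mL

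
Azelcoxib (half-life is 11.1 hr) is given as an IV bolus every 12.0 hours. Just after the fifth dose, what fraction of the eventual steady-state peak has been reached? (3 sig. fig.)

k = ln 2 / 11.1 = 0.06245 hr⁻¹
f_n = 1 − e^(−nkτ) = 1 − e^(−5 × 0.06245 × 12.0) = 1 − e^(−3.747) = 1 − 0.02359 ≈ 0.976

0.976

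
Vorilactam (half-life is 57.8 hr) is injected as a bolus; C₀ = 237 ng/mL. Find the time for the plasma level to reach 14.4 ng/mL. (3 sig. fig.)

k = ln 2 / 57.8 = 0.01199 hr⁻¹
C(t) = C₀ e^(−kt)  ⇒  t = ln(C₀/C) / k
t = ln(237/14.4) / 0.01199 = 2.801 / 0.01199 ≈ 234 hours

234 hours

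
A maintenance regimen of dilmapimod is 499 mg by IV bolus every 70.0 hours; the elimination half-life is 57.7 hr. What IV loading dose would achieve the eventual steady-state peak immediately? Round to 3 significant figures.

k = ln 2 / 57.7 = 0.01201 hr⁻¹
Accumulation ratio R = 1 / (1 − e^(−kτ)) = 1 / (1 − e^(−0.01201×70.0)) = 1 / (1 − 0.4313) = 1.758
Loading dose = maintenance dose × R = 499 × 1.758 ≈ 877 mg

877 mg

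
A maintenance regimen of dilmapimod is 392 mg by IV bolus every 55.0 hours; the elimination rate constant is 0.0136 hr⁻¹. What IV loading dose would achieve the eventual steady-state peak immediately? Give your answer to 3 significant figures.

Accumulation ratio R = 1 / (1 − e^(−kτ)) = 1 / (1 − e^(−0.01360×55.0)) = 1 / (1 − 0.4733) = 1.899
Loading dose = maintenance dose × R = 392 × 1.899 ≈ 744 mg

744 mg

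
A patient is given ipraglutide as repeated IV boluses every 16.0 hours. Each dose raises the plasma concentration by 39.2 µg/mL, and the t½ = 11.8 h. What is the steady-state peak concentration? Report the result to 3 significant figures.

k = ln 2 / 11.8 = 0.05874 h⁻¹
Fraction remaining after one interval: e^(−kτ) = e^(−0.05874 × 16.0) = 0.3907
R = 1 / (1 − 0.3907) = 1.641
Css,max = 39.2 × 1.641 ≈ 64.3 µg/mL

64.3 µg/mL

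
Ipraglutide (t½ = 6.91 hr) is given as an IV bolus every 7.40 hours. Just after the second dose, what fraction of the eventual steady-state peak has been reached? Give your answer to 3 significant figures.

0.773

k = ln 2 / 6.91 = 0.1003 hr⁻¹
f_n = 1 − e^(−nkτ) = 1 − e^(−2 × 0.1003 × 7.40) = 1 − e^(−1.485) = 1 − 0.2266 ≈ 0.773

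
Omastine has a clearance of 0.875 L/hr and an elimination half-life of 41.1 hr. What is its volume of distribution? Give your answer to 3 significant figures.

51.9 L

k = ln 2 / t½ = ln 2 / 41.1 = 0.01686 hr⁻¹
V = CL / k = 0.875 / 0.01686 ≈ 51.9 L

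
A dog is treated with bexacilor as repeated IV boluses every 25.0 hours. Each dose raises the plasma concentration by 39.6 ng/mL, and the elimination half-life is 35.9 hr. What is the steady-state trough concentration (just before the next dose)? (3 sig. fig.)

63.8 ng/mL

k = ln 2 / 35.9 = 0.01931 hr⁻¹
Fraction remaining after one interval: e^(−kτ) = e^(−0.01931 × 25.0) = 0.6171
R = 1 / (1 − 0.6171) = 2.612
Css,max = 39.6 × 2.612 = 103.4 ng/mL
Css,min = Css,max × e^(−kτ) = 103.4 × 0.6171 ≈ 63.8 ng/mL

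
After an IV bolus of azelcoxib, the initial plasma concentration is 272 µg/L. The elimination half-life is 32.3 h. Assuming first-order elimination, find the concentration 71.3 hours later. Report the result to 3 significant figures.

k = ln 2 / 32.3 = 0.02146 h⁻¹
71.3 h is 2.207 half-lives, so C = 272 × (1/2)^2.207 = 272 × 0.2165 ≈ 58.9 µg/L

58.9 µg/L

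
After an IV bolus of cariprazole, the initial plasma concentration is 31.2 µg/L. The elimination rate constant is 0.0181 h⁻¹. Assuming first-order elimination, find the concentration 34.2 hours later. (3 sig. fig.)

C(t) = C₀ e^(−kt) = 31.2 × e^(−0.01810 × 34.2) = 31.2 × e^(−0.6190) = 31.2 × 0.5385 ≈ 16.8 µg/L

16.8 µg/L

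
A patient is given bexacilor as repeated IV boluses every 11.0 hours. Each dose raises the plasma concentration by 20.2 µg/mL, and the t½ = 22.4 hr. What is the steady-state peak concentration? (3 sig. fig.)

k = ln 2 / 22.4 = 0.03094 hr⁻¹
Fraction remaining after one interval: e^(−kτ) = e^(−0.03094 × 11.0) = 0.7115
R = 1 / (1 − 0.7115) = 3.466
Css,max = 20.2 × 3.466 ≈ 70.0 µg/mL

70.0 µg/mL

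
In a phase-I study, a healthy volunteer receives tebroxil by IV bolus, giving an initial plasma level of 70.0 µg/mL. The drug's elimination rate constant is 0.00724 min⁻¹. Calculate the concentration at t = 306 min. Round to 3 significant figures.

C(t) = C₀ e^(−kt) = 70.0 × e^(−0.007240 × 306) = 70.0 × e^(−2.215) = 70.0 × 0.1091 ≈ 7.64 µg/mL

7.64 µg/mL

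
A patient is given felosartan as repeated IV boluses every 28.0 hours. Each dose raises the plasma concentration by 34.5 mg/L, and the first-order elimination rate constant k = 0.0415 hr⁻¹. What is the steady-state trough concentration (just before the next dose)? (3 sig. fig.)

Fraction remaining after one interval: e^(−kτ) = e^(−0.04150 × 28.0) = 0.3129
R = 1 / (1 − 0.3129) = 1.455
Css,max = 34.5 × 1.455 = 50.21 mg/L
Css,min = Css,max × e^(−kτ) = 50.21 × 0.3129 ≈ 15.7 mg/L

15.7 mg/L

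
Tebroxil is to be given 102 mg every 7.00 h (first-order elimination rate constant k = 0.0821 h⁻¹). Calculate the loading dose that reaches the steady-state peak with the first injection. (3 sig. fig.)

233 mg

Accumulation ratio R = 1 / (1 − e^(−kτ)) = 1 / (1 − e^(−0.08210×7.00)) = 1 / (1 − 0.5629) = 2.288
Loading dose = maintenance dose × R = 102 × 2.288 ≈ 233 mg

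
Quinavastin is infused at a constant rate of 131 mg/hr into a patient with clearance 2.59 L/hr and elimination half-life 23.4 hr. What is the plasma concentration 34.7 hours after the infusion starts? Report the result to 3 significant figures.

Css = rate / CL = 131 / 2.59 = 50.58 µg/mL
k = ln 2 / 23.4 = 0.02962 hr⁻¹
C(t) = Css (1 − e^(−kt)) = 50.58 × (1 − e^(−1.028)) = 50.58 × 0.6422 ≈ 32.5 µg/mL

32.5 µg/mL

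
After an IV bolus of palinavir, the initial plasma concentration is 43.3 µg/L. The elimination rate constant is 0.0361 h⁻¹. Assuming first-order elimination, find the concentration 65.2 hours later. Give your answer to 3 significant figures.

4.11 µg/L

C(t) = C₀ e^(−kt) = 43.3 × e^(−0.03610 × 65.2) = 43.3 × e^(−2.354) = 43.3 × 0.09502 ≈ 4.11 µg/L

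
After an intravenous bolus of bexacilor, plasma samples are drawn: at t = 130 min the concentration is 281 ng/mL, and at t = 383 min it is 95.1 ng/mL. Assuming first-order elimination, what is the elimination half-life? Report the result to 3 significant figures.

162 minutes

k = ln(C₁/C₂) / (t₂ − t₁) = ln(281/95.1) / (383 − 130)
  = 1.083 / 253.0 = 0.004282 min⁻¹
t½ = ln 2 / k = ln 2 / 0.004282 ≈ 162 minutes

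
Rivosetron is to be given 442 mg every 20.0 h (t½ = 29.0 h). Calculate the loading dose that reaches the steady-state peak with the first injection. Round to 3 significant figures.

1160 mg

k = ln 2 / 29.0 = 0.02390 h⁻¹
Accumulation ratio R = 1 / (1 − e^(−kτ)) = 1 / (1 − e^(−0.02390×20.0)) = 1 / (1 − 0.6200) = 2.632
Loading dose = maintenance dose × R = 442 × 2.632 ≈ 1160 mg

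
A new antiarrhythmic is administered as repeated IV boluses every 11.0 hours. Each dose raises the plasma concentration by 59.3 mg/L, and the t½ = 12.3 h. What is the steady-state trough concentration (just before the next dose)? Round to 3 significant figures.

k = ln 2 / 12.3 = 0.05635 h⁻¹
Fraction remaining after one interval: e^(−kτ) = e^(−0.05635 × 11.0) = 0.5380
R = 1 / (1 − 0.5380) = 2.165
Css,max = 59.3 × 2.165 = 128.4 mg/L
Css,min = Css,max × e^(−kτ) = 128.4 × 0.5380 ≈ 69.1 mg/L

69.1 mg/L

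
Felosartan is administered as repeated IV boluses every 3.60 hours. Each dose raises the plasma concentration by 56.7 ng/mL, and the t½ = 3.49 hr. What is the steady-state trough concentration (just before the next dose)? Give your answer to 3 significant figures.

54.3 ng/mL

k = ln 2 / 3.49 = 0.1986 hr⁻¹
Fraction remaining after one interval: e^(−kτ) = e^(−0.1986 × 3.60) = 0.4892
R = 1 / (1 − 0.4892) = 1.958
Css,max = 56.7 × 1.958 = 111.0 ng/mL
Css,min = Css,max × e^(−kτ) = 111.0 × 0.4892 ≈ 54.3 ng/mL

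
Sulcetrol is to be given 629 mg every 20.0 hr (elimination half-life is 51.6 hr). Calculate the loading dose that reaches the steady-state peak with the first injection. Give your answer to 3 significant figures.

2670 mg

k = ln 2 / 51.6 = 0.01343 hr⁻¹
Accumulation ratio R = 1 / (1 − e^(−kτ)) = 1 / (1 − e^(−0.01343×20.0)) = 1 / (1 − 0.7644) = 4.245
Loading dose = maintenance dose × R = 629 × 4.245 ≈ 2670 mg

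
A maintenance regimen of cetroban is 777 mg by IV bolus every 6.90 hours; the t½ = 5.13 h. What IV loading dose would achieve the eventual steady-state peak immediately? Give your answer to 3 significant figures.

k = ln 2 / 5.13 = 0.1351 h⁻¹
Accumulation ratio R = 1 / (1 − e^(−kτ)) = 1 / (1 − e^(−0.1351×6.90)) = 1 / (1 − 0.3936) = 1.649
Loading dose = maintenance dose × R = 777 × 1.649 ≈ 1280 mg

1280 mg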